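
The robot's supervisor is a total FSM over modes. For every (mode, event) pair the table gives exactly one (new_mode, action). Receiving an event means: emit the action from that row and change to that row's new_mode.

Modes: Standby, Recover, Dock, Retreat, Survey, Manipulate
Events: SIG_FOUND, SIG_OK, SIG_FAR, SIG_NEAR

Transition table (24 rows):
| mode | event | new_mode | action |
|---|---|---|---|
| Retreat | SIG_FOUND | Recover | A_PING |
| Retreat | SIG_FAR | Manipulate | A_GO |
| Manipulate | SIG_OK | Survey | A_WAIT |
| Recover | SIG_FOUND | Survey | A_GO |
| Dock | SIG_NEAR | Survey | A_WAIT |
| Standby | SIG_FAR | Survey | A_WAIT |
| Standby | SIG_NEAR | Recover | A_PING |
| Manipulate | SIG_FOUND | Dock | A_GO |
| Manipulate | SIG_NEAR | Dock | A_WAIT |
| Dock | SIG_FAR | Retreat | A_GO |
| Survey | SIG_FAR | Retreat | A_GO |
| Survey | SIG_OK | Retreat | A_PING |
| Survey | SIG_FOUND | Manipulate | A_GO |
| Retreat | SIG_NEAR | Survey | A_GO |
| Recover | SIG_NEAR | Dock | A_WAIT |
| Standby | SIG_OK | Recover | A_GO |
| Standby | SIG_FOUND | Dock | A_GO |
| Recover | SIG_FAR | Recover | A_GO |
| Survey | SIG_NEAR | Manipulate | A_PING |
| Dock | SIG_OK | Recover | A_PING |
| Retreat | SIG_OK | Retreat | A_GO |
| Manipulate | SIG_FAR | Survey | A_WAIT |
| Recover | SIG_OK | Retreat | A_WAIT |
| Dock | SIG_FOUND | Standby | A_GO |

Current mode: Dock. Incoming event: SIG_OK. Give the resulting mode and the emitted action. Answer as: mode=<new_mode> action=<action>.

current mode = Dock; filter table to that mode:
  (Dock, SIG_NEAR) → (Survey, A_WAIT)
  (Dock, SIG_FAR) → (Retreat, A_GO)
  (Dock, SIG_OK) → (Recover, A_PING)  ← event matches
  (Dock, SIG_FOUND) → (Standby, A_GO)
event = SIG_OK selects (Recover, A_PING)

mode=Recover action=A_PING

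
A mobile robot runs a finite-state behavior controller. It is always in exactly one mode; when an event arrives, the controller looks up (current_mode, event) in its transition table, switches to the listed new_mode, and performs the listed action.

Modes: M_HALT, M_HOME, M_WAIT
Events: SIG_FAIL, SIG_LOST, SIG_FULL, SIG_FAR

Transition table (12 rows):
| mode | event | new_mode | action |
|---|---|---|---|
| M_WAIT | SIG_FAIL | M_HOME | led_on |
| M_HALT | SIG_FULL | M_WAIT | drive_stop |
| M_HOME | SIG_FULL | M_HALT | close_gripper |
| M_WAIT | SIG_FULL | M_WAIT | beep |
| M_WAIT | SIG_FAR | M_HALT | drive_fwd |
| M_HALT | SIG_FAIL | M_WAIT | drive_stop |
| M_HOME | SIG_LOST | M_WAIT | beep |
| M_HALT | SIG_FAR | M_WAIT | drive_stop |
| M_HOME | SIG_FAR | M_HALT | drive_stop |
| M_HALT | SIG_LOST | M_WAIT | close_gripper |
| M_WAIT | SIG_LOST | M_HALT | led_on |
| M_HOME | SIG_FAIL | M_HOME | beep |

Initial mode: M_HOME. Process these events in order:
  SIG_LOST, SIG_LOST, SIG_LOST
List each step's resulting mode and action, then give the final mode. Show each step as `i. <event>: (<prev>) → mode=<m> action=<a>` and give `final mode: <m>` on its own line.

final mode: M_WAIT

1. SIG_LOST: (M_HOME) → mode=M_WAIT action=beep
2. SIG_LOST: (M_WAIT) → mode=M_HALT action=led_on
3. SIG_LOST: (M_HALT) → mode=M_WAIT action=close_gripper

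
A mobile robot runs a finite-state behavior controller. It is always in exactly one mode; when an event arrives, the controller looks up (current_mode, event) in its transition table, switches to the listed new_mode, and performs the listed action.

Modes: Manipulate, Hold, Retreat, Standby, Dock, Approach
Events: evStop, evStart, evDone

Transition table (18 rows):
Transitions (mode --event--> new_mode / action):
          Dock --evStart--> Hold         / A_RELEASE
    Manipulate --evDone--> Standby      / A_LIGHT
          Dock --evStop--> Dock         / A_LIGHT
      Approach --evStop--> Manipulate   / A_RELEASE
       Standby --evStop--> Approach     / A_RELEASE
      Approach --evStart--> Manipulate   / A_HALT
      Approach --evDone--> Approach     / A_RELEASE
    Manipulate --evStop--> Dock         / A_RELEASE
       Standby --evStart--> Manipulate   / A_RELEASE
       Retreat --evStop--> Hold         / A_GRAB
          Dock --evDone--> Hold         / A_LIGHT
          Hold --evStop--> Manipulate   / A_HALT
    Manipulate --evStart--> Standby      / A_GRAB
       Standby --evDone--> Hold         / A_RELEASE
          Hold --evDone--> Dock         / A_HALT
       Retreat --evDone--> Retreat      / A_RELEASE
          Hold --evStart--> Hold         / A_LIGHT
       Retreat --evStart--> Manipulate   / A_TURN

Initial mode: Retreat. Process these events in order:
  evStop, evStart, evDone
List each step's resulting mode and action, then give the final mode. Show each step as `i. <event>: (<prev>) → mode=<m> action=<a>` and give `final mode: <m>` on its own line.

final mode: Dock

1. evStop: (Retreat) → mode=Hold action=A_GRAB
2. evStart: (Hold) → mode=Hold action=A_LIGHT
3. evDone: (Hold) → mode=Dock action=A_HALT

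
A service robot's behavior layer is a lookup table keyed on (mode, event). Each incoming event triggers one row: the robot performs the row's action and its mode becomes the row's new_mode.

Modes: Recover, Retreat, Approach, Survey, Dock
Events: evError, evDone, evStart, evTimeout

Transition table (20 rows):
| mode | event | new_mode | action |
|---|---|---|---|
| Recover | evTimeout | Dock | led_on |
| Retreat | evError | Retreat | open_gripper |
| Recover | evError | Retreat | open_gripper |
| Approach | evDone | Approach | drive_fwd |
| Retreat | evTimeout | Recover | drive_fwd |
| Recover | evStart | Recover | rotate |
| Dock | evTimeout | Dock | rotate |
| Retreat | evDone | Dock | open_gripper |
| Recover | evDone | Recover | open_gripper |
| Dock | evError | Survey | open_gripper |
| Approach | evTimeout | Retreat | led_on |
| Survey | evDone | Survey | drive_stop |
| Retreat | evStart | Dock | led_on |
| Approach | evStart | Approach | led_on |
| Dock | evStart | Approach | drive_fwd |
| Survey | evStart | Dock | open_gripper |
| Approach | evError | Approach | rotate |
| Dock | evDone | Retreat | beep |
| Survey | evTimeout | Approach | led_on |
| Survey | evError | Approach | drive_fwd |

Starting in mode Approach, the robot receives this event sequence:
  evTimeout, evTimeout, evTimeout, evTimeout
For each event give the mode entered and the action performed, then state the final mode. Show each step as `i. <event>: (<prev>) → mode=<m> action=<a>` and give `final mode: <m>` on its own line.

1. evTimeout: (Approach) → mode=Retreat action=led_on
2. evTimeout: (Retreat) → mode=Recover action=drive_fwd
3. evTimeout: (Recover) → mode=Dock action=led_on
4. evTimeout: (Dock) → mode=Dock action=rotate

final mode: Dock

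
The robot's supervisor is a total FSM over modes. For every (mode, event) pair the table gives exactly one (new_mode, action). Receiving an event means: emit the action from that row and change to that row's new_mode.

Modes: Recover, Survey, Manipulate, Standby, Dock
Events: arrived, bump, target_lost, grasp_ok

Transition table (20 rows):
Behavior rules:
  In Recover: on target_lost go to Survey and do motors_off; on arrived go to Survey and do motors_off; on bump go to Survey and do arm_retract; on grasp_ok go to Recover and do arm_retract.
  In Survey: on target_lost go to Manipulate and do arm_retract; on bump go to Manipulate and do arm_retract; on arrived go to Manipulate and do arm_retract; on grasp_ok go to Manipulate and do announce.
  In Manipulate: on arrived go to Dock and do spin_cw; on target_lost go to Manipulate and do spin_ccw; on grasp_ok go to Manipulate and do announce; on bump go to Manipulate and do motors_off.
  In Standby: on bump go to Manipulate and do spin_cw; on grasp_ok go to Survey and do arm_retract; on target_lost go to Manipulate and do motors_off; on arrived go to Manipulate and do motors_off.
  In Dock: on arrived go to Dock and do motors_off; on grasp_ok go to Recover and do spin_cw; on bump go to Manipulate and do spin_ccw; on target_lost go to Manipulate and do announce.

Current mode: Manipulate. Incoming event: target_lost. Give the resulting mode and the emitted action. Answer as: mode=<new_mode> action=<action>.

mode=Manipulate action=spin_ccw

current mode = Manipulate; filter table to that mode:
  (Manipulate, arrived) → (Dock, spin_cw)
  (Manipulate, target_lost) → (Manipulate, spin_ccw)  ← event matches
  (Manipulate, grasp_ok) → (Manipulate, announce)
  (Manipulate, bump) → (Manipulate, motors_off)
event = target_lost selects (Manipulate, spin_ccw)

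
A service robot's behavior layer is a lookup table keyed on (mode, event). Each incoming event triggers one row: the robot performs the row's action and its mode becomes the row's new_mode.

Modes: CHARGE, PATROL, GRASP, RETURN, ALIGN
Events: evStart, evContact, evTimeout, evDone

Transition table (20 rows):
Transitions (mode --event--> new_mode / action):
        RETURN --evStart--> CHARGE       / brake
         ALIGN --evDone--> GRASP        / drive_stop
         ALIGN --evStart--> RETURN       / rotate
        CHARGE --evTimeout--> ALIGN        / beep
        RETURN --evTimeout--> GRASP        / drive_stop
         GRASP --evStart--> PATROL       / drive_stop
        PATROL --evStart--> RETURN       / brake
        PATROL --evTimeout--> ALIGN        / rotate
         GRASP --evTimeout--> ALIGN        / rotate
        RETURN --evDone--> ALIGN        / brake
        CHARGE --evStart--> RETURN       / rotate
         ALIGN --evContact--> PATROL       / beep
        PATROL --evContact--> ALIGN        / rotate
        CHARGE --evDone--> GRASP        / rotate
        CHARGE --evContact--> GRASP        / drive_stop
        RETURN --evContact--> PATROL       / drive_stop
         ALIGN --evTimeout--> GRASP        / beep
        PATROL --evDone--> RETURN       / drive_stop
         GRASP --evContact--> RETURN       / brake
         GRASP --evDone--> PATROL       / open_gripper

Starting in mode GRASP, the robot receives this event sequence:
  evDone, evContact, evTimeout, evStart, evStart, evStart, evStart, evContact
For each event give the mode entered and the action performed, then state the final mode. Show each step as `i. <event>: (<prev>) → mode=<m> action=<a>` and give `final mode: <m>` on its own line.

1. evDone: (GRASP) → mode=PATROL action=open_gripper
2. evContact: (PATROL) → mode=ALIGN action=rotate
3. evTimeout: (ALIGN) → mode=GRASP action=beep
4. evStart: (GRASP) → mode=PATROL action=drive_stop
5. evStart: (PATROL) → mode=RETURN action=brake
6. evStart: (RETURN) → mode=CHARGE action=brake
7. evStart: (CHARGE) → mode=RETURN action=rotate
8. evContact: (RETURN) → mode=PATROL action=drive_stop

final mode: PATROL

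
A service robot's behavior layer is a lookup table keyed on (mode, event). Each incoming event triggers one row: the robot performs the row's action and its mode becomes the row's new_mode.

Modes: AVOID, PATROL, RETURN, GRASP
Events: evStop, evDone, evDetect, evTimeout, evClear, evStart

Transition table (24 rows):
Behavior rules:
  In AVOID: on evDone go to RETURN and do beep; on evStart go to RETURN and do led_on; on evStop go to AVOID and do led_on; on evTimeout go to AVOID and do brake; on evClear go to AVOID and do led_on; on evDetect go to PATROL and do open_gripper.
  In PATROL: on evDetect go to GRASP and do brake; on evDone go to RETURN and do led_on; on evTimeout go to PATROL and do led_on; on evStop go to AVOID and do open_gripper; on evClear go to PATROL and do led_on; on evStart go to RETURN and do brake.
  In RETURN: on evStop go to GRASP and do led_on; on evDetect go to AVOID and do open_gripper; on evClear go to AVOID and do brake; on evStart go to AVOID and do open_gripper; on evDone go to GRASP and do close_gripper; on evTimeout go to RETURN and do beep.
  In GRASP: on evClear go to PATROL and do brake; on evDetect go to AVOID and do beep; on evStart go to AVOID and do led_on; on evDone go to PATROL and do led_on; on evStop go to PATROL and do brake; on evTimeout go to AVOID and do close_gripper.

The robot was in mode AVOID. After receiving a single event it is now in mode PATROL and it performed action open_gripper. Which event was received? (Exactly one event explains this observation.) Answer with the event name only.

evDetect

try evStop: (AVOID, evStop) → (AVOID, led_on)
try evDone: (AVOID, evDone) → (RETURN, beep)
try evDetect: (AVOID, evDetect) → (PATROL, open_gripper)  ← matches
try evTimeout: (AVOID, evTimeout) → (AVOID, brake)
try evClear: (AVOID, evClear) → (AVOID, led_on)
try evStart: (AVOID, evStart) → (RETURN, led_on)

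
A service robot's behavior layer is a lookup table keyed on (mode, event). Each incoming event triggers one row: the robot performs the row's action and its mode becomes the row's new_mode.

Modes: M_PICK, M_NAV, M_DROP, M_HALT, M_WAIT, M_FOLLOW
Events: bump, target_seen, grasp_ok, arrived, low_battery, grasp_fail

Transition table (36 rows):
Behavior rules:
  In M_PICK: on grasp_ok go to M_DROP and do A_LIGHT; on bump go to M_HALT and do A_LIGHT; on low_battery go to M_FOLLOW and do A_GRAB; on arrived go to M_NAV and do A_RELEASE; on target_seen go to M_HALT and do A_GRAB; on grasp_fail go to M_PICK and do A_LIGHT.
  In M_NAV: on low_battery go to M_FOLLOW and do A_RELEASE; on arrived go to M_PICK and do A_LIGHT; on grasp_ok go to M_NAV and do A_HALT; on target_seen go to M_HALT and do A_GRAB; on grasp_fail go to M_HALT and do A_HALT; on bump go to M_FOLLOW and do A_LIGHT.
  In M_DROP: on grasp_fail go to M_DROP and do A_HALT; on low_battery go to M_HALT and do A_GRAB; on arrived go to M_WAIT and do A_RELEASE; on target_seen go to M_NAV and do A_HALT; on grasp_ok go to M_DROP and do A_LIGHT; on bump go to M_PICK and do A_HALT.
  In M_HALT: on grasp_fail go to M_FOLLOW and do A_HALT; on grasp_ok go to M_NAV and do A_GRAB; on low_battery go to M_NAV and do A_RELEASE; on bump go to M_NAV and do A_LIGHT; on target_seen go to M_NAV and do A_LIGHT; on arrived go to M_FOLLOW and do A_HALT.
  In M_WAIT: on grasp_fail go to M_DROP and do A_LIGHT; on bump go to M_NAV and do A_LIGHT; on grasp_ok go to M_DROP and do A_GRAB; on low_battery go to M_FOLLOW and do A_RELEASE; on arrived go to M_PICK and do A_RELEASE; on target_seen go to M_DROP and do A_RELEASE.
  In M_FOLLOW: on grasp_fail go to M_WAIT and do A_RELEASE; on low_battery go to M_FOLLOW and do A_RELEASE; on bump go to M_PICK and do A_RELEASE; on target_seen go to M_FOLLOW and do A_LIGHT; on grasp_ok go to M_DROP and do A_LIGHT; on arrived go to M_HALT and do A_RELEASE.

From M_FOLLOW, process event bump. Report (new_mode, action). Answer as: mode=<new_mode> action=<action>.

mode=M_PICK action=A_RELEASE

current mode = M_FOLLOW; filter table to that mode:
  (M_FOLLOW, grasp_fail) → (M_WAIT, A_RELEASE)
  (M_FOLLOW, low_battery) → (M_FOLLOW, A_RELEASE)
  (M_FOLLOW, bump) → (M_PICK, A_RELEASE)  ← event matches
  (M_FOLLOW, target_seen) → (M_FOLLOW, A_LIGHT)
  (M_FOLLOW, grasp_ok) → (M_DROP, A_LIGHT)
  (M_FOLLOW, arrived) → (M_HALT, A_RELEASE)
event = bump selects (M_PICK, A_RELEASE)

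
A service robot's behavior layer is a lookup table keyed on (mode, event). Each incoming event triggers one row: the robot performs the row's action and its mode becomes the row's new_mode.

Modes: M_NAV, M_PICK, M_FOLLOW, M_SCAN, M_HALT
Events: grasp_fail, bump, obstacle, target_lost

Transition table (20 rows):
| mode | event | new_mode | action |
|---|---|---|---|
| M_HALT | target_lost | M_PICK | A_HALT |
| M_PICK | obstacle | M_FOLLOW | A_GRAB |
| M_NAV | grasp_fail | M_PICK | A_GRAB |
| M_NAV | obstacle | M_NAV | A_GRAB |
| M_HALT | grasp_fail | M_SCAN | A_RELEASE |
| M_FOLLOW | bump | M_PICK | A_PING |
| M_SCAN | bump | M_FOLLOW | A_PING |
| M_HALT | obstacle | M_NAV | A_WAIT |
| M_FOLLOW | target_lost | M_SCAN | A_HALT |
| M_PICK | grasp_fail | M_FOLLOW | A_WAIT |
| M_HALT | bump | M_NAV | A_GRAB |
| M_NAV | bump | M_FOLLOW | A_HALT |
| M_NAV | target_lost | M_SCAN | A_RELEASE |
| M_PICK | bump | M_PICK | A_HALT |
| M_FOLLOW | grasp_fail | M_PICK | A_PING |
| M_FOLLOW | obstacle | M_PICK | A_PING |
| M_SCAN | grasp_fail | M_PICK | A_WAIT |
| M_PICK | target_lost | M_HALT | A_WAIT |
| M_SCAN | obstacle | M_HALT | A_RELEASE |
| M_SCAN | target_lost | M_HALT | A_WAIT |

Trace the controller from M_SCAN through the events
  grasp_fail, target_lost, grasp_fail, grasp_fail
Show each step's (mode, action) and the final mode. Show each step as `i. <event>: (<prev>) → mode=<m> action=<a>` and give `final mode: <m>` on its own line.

final mode: M_PICK

1. grasp_fail: (M_SCAN) → mode=M_PICK action=A_WAIT
2. target_lost: (M_PICK) → mode=M_HALT action=A_WAIT
3. grasp_fail: (M_HALT) → mode=M_SCAN action=A_RELEASE
4. grasp_fail: (M_SCAN) → mode=M_PICK action=A_WAIT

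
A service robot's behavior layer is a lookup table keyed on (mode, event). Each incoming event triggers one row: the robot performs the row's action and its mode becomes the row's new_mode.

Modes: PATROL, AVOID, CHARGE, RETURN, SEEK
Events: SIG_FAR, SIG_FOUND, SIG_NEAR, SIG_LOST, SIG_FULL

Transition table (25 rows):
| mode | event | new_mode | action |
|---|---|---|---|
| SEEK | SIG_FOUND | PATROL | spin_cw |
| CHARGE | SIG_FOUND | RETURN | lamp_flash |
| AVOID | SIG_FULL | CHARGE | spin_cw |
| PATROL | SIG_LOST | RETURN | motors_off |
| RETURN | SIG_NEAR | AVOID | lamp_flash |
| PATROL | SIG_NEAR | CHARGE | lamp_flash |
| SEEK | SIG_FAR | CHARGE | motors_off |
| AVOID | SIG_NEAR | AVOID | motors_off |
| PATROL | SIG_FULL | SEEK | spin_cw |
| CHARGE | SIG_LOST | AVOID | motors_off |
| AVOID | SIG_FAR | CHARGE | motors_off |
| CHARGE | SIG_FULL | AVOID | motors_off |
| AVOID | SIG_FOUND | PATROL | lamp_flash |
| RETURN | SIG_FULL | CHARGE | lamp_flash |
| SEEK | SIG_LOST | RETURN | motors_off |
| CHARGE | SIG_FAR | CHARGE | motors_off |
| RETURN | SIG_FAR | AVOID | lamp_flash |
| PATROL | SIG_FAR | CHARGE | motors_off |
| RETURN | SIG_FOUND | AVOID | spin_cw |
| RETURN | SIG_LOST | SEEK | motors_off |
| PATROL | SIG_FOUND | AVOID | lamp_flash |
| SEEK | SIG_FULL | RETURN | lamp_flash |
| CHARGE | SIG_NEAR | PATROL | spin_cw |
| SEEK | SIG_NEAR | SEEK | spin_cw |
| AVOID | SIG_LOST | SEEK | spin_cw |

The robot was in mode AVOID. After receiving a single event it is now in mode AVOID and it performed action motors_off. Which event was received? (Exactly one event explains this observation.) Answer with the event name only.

SIG_NEAR

try SIG_FAR: (AVOID, SIG_FAR) → (CHARGE, motors_off)
try SIG_FOUND: (AVOID, SIG_FOUND) → (PATROL, lamp_flash)
try SIG_NEAR: (AVOID, SIG_NEAR) → (AVOID, motors_off)  ← matches
try SIG_LOST: (AVOID, SIG_LOST) → (SEEK, spin_cw)
try SIG_FULL: (AVOID, SIG_FULL) → (CHARGE, spin_cw)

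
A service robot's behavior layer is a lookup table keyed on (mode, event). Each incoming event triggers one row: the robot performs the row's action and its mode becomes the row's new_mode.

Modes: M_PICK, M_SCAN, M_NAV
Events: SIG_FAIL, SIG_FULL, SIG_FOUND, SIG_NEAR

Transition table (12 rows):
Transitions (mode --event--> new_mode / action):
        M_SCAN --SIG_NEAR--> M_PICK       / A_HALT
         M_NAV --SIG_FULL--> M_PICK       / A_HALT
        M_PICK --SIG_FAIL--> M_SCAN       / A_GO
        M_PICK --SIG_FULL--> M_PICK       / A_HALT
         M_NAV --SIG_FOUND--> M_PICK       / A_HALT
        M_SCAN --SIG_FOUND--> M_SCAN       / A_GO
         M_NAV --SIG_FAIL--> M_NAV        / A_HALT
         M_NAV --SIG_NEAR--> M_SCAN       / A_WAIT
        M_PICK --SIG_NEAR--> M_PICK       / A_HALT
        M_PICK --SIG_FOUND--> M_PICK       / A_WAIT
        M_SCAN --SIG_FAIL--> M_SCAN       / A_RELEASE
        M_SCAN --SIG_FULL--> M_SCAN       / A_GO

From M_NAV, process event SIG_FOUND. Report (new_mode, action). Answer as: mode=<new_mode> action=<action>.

current mode = M_NAV; filter table to that mode:
  (M_NAV, SIG_FULL) → (M_PICK, A_HALT)
  (M_NAV, SIG_FOUND) → (M_PICK, A_HALT)  ← event matches
  (M_NAV, SIG_FAIL) → (M_NAV, A_HALT)
  (M_NAV, SIG_NEAR) → (M_SCAN, A_WAIT)
event = SIG_FOUND selects (M_PICK, A_HALT)

mode=M_PICK action=A_HALT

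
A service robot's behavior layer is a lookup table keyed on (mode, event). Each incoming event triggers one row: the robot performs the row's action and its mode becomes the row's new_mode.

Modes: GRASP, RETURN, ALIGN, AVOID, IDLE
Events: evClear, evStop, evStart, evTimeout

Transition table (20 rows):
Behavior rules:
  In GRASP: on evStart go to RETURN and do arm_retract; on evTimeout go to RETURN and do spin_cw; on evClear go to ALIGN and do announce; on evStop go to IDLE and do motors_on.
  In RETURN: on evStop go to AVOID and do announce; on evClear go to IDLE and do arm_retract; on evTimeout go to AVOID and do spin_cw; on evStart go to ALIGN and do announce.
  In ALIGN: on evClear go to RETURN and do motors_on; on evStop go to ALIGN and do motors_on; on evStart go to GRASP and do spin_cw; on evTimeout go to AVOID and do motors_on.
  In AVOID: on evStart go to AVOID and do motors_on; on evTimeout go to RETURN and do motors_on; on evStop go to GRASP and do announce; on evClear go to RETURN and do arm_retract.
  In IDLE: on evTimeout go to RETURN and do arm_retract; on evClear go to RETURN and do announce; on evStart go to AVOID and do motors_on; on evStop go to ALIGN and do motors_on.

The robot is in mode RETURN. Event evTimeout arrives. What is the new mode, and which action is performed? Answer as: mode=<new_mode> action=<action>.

mode=AVOID action=spin_cw

current mode = RETURN; filter table to that mode:
  (RETURN, evStop) → (AVOID, announce)
  (RETURN, evClear) → (IDLE, arm_retract)
  (RETURN, evTimeout) → (AVOID, spin_cw)  ← event matches
  (RETURN, evStart) → (ALIGN, announce)
event = evTimeout selects (AVOID, spin_cw)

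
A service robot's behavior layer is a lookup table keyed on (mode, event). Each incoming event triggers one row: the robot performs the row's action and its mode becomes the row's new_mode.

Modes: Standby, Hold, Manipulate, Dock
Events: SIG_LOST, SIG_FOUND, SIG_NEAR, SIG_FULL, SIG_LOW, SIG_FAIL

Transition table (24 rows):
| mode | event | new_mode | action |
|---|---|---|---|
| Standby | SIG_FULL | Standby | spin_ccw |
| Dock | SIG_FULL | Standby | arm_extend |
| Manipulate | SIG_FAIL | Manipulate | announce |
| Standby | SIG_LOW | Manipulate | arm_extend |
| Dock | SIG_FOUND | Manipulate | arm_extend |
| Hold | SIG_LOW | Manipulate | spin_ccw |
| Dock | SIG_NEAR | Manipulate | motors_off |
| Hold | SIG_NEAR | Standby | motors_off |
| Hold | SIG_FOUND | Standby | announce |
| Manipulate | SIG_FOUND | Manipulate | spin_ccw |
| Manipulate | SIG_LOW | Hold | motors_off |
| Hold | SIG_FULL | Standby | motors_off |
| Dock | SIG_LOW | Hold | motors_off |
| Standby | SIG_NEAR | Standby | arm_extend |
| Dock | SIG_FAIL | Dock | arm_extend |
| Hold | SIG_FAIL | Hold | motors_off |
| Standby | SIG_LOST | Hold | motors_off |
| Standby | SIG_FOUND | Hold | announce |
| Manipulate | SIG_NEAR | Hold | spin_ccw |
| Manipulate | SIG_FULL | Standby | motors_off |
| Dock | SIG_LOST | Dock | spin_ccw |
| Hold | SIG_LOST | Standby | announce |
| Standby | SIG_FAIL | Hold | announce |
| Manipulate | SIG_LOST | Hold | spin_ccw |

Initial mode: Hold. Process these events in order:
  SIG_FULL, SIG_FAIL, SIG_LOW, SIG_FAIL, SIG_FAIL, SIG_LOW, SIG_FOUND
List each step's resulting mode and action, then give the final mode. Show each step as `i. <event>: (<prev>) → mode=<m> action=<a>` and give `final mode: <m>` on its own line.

final mode: Standby

1. SIG_FULL: (Hold) → mode=Standby action=motors_off
2. SIG_FAIL: (Standby) → mode=Hold action=announce
3. SIG_LOW: (Hold) → mode=Manipulate action=spin_ccw
4. SIG_FAIL: (Manipulate) → mode=Manipulate action=announce
5. SIG_FAIL: (Manipulate) → mode=Manipulate action=announce
6. SIG_LOW: (Manipulate) → mode=Hold action=motors_off
7. SIG_FOUND: (Hold) → mode=Standby action=announce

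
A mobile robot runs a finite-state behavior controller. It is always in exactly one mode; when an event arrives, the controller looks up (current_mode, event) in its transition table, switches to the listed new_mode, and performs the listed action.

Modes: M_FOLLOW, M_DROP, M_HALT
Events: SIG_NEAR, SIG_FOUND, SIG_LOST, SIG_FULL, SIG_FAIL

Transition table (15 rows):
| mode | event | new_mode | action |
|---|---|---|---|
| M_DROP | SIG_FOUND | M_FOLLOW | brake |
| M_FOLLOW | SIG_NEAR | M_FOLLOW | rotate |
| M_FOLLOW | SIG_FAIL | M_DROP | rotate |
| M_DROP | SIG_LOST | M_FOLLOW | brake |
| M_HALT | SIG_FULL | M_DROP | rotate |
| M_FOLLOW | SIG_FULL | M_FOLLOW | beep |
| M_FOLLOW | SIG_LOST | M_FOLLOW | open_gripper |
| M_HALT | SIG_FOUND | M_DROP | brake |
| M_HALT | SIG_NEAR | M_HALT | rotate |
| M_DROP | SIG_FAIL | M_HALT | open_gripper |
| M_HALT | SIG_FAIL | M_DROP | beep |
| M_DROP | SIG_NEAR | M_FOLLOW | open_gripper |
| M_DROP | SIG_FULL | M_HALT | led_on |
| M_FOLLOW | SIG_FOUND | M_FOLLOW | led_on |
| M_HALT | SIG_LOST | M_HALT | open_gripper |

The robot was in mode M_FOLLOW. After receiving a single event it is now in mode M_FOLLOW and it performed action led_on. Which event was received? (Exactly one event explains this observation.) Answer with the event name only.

try SIG_NEAR: (M_FOLLOW, SIG_NEAR) → (M_FOLLOW, rotate)
try SIG_FOUND: (M_FOLLOW, SIG_FOUND) → (M_FOLLOW, led_on)  ← matches
try SIG_LOST: (M_FOLLOW, SIG_LOST) → (M_FOLLOW, open_gripper)
try SIG_FULL: (M_FOLLOW, SIG_FULL) → (M_FOLLOW, beep)
try SIG_FAIL: (M_FOLLOW, SIG_FAIL) → (M_DROP, rotate)

SIG_FOUND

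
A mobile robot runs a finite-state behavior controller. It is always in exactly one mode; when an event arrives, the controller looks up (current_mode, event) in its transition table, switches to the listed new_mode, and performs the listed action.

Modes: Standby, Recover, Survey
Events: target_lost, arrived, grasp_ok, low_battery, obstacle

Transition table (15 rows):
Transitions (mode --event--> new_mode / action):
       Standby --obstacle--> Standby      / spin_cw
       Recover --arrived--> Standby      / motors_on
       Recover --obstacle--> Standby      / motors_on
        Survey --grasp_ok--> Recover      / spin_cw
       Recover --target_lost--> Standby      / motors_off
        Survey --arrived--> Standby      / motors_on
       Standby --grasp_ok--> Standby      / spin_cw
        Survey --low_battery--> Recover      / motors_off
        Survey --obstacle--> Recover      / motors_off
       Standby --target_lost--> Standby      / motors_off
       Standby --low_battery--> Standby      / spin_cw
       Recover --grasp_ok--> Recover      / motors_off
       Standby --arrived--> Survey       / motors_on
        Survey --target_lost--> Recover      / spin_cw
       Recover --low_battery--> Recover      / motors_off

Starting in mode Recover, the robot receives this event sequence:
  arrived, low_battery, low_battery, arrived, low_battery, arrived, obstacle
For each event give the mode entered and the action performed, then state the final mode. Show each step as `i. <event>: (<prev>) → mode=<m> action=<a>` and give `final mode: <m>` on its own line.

final mode: Standby

1. arrived: (Recover) → mode=Standby action=motors_on
2. low_battery: (Standby) → mode=Standby action=spin_cw
3. low_battery: (Standby) → mode=Standby action=spin_cw
4. arrived: (Standby) → mode=Survey action=motors_on
5. low_battery: (Survey) → mode=Recover action=motors_off
6. arrived: (Recover) → mode=Standby action=motors_on
7. obstacle: (Standby) → mode=Standby action=spin_cw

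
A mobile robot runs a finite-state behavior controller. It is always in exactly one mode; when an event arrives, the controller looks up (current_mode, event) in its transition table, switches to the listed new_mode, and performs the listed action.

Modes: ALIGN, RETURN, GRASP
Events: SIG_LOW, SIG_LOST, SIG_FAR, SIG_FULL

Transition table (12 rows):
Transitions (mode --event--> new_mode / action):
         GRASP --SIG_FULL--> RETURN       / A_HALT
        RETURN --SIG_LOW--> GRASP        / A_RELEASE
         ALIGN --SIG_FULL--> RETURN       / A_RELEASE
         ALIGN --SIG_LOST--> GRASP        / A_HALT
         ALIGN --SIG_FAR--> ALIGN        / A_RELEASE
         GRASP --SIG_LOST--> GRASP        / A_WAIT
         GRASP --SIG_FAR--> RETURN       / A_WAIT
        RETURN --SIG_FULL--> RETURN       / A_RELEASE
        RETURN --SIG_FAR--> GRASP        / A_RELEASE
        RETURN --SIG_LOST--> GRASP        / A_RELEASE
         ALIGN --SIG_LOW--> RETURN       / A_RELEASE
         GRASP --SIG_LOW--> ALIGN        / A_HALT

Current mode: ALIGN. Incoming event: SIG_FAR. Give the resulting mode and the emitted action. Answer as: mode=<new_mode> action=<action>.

mode=ALIGN action=A_RELEASE

current mode = ALIGN; filter table to that mode:
  (ALIGN, SIG_FULL) → (RETURN, A_RELEASE)
  (ALIGN, SIG_LOST) → (GRASP, A_HALT)
  (ALIGN, SIG_FAR) → (ALIGN, A_RELEASE)  ← event matches
  (ALIGN, SIG_LOW) → (RETURN, A_RELEASE)
event = SIG_FAR selects (ALIGN, A_RELEASE)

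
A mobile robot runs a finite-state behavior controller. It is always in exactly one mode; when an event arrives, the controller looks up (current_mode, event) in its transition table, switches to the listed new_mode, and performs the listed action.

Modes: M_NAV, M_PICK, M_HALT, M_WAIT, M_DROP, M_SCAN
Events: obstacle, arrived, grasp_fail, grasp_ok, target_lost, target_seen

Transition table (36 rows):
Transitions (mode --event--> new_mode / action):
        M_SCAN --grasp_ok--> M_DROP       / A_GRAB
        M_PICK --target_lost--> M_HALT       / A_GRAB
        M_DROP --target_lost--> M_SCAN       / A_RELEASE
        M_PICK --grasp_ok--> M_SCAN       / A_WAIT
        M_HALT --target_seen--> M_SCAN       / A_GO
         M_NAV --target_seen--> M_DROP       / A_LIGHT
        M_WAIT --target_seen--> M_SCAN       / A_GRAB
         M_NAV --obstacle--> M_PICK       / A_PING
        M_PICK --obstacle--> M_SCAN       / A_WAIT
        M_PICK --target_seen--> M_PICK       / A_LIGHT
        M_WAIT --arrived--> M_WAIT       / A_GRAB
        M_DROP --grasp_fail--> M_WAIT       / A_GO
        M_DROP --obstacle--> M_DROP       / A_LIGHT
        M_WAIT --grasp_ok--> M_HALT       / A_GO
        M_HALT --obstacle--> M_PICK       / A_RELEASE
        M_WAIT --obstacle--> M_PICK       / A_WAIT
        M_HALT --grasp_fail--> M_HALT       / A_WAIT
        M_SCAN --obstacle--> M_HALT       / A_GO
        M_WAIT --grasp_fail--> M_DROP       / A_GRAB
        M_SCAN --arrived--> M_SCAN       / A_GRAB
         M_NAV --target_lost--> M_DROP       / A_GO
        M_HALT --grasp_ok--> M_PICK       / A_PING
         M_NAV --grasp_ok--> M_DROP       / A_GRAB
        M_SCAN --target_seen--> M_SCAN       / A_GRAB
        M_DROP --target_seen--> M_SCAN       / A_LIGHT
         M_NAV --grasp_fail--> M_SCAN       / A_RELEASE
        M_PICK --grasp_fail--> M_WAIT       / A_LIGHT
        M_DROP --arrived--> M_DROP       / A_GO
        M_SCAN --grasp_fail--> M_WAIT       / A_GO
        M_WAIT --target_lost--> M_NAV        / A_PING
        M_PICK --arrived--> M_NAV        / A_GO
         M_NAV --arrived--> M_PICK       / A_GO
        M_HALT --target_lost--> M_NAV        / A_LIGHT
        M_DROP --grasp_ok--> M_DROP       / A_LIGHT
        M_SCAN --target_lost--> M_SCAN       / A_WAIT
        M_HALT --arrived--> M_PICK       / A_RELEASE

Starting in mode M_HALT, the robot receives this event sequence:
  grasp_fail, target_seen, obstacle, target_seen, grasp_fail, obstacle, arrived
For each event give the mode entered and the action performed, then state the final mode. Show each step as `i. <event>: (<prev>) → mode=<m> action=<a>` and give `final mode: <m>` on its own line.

final mode: M_NAV

1. grasp_fail: (M_HALT) → mode=M_HALT action=A_WAIT
2. target_seen: (M_HALT) → mode=M_SCAN action=A_GO
3. obstacle: (M_SCAN) → mode=M_HALT action=A_GO
4. target_seen: (M_HALT) → mode=M_SCAN action=A_GO
5. grasp_fail: (M_SCAN) → mode=M_WAIT action=A_GO
6. obstacle: (M_WAIT) → mode=M_PICK action=A_WAIT
7. arrived: (M_PICK) → mode=M_NAV action=A_GO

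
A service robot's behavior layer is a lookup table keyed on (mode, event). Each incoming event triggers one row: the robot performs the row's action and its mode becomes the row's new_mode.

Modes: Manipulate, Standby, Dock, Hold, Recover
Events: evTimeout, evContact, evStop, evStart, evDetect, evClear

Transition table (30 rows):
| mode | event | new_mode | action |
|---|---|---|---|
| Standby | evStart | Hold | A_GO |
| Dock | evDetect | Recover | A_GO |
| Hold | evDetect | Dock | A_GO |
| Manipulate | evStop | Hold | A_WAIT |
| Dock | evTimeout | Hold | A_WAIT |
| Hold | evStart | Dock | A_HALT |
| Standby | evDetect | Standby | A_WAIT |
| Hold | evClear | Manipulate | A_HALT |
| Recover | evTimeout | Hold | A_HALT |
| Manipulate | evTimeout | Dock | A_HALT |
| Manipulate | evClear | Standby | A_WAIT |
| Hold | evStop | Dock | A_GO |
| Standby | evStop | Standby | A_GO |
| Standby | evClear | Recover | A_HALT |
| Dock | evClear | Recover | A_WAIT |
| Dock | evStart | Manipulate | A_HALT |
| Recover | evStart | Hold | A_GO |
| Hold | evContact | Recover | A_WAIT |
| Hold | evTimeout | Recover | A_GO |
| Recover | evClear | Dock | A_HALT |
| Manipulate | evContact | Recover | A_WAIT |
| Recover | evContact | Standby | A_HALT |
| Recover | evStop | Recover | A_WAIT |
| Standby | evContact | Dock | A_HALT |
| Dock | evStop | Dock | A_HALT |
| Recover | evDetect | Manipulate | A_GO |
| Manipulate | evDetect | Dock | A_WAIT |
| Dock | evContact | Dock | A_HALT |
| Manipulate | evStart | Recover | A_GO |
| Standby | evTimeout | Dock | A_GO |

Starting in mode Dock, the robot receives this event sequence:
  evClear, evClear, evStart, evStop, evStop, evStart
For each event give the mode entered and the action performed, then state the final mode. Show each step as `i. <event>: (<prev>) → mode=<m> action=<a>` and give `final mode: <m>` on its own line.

final mode: Manipulate

1. evClear: (Dock) → mode=Recover action=A_WAIT
2. evClear: (Recover) → mode=Dock action=A_HALT
3. evStart: (Dock) → mode=Manipulate action=A_HALT
4. evStop: (Manipulate) → mode=Hold action=A_WAIT
5. evStop: (Hold) → mode=Dock action=A_GO
6. evStart: (Dock) → mode=Manipulate action=A_HALT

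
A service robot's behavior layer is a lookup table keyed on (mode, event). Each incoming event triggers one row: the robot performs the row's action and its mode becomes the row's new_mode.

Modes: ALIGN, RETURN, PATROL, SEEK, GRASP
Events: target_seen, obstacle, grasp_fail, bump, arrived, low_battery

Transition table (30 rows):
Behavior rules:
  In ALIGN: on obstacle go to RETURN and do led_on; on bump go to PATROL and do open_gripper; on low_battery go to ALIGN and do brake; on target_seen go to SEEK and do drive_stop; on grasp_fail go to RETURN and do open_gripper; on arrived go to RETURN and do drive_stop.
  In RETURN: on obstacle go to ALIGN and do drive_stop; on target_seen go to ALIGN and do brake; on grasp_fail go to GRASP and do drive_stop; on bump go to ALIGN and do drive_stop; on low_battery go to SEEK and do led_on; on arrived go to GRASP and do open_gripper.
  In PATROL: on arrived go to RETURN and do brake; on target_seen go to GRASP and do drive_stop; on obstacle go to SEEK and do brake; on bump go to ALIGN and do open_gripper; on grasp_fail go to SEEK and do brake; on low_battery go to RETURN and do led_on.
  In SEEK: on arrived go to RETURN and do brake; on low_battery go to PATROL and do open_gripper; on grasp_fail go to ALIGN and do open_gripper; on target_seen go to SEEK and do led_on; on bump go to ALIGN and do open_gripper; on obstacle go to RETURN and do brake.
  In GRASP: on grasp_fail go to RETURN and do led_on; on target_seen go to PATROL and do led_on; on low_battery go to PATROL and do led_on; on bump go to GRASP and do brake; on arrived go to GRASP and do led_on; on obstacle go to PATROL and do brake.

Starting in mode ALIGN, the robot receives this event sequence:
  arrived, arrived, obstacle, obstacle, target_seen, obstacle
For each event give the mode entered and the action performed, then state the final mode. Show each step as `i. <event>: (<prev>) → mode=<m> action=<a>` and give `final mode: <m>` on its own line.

final mode: RETURN

1. arrived: (ALIGN) → mode=RETURN action=drive_stop
2. arrived: (RETURN) → mode=GRASP action=open_gripper
3. obstacle: (GRASP) → mode=PATROL action=brake
4. obstacle: (PATROL) → mode=SEEK action=brake
5. target_seen: (SEEK) → mode=SEEK action=led_on
6. obstacle: (SEEK) → mode=RETURN action=brake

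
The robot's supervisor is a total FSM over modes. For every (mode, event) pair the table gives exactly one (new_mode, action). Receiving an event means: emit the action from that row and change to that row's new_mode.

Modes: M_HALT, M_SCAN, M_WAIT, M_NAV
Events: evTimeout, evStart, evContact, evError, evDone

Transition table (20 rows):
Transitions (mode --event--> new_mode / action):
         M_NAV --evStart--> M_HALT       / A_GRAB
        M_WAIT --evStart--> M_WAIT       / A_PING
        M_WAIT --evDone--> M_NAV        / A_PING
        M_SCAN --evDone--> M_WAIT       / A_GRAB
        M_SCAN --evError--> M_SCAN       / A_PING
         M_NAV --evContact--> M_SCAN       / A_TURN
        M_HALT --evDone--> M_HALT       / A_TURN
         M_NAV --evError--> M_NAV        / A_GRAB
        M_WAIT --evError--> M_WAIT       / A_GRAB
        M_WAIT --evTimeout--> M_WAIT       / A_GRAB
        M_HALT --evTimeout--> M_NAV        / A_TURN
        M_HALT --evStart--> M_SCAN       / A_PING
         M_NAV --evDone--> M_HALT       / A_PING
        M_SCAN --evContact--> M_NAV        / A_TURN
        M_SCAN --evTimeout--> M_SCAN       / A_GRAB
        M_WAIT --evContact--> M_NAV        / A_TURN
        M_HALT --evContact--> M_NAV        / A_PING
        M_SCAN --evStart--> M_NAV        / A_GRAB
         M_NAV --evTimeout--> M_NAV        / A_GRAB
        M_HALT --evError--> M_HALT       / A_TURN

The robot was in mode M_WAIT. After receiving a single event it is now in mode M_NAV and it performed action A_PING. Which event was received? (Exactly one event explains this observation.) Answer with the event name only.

evDone

try evTimeout: (M_WAIT, evTimeout) → (M_WAIT, A_GRAB)
try evStart: (M_WAIT, evStart) → (M_WAIT, A_PING)
try evContact: (M_WAIT, evContact) → (M_NAV, A_TURN)
try evError: (M_WAIT, evError) → (M_WAIT, A_GRAB)
try evDone: (M_WAIT, evDone) → (M_NAV, A_PING)  ← matches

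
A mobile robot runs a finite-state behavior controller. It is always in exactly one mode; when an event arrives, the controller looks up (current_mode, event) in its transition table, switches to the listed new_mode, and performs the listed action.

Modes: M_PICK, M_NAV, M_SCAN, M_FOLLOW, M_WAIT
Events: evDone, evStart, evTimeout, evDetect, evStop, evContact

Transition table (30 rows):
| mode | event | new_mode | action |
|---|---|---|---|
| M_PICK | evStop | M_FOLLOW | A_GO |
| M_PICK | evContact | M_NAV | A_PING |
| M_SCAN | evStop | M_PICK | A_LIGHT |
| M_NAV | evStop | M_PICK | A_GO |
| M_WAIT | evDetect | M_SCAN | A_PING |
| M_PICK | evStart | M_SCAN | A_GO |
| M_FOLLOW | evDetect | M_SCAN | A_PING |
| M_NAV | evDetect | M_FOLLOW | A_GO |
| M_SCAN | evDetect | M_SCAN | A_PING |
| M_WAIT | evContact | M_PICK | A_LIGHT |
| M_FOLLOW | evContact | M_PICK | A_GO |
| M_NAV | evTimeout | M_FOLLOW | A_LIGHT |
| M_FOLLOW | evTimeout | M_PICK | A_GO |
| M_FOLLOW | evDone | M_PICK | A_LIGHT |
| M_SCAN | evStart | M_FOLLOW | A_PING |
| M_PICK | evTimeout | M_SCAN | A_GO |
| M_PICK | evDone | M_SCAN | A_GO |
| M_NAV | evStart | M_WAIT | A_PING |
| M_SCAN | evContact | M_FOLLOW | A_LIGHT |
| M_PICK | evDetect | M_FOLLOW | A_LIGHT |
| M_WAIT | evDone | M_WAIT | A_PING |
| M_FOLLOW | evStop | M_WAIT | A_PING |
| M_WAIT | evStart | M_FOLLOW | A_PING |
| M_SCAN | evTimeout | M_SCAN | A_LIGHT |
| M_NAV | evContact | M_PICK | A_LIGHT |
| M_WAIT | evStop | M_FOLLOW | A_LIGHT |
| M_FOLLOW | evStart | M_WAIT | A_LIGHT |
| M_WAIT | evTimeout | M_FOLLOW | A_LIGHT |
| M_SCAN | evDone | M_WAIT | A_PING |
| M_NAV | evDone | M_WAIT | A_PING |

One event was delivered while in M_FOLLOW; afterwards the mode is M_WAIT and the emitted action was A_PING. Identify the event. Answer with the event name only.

try evDone: (M_FOLLOW, evDone) → (M_PICK, A_LIGHT)
try evStart: (M_FOLLOW, evStart) → (M_WAIT, A_LIGHT)
try evTimeout: (M_FOLLOW, evTimeout) → (M_PICK, A_GO)
try evDetect: (M_FOLLOW, evDetect) → (M_SCAN, A_PING)
try evStop: (M_FOLLOW, evStop) → (M_WAIT, A_PING)  ← matches
try evContact: (M_FOLLOW, evContact) → (M_PICK, A_GO)

evStop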